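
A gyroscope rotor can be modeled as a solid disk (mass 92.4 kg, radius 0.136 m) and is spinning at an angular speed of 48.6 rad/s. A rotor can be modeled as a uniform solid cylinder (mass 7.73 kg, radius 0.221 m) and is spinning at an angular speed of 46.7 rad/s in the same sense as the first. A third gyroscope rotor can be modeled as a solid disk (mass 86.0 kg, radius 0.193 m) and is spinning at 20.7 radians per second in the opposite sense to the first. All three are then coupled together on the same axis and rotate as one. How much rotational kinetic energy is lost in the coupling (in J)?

ΔKE lost ≈ 1500 J

No external torque acts about the common axis, so total angular momentum is conserved.
Moments of inertia: I_A = ½(92.4)(0.136)² = 0.8545 kg·m²; I_B = ½(7.73)(0.221)² = 0.1888 kg·m²; I_C = ½(86.0)(0.193)² = 1.602 kg·m².
Taking A's sense as positive: L = (0.8545)(48.6) + (0.1888)(46.7) − (1.602)(20.7) = 17.19 kg·m²·rad/s.
Combined I = 0.8545 + 0.1888 + 1.602 = 2.645 kg·m².
ω_f = L / I = 17.19 / 2.645 = 6.499 rad/s.
KE_i = ½ΣIω² = 1558 J; KE_f = ½(2.645)(6.499)² = 55.86 J.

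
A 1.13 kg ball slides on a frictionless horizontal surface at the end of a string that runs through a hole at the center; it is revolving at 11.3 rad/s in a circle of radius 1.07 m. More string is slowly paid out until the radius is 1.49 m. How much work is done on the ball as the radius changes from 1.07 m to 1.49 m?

W ≈ -40.0 J

No torque about the axis ⇒ m r₁² ω₁ = m r₂² ω₂.
ω₂ = ω₁ (r₁/r₂)² = (11.3)(1.07/1.49)² = 5.827 rad/s.
W = ΔKE = ½m(v₂² − v₁²) = -40.00 J.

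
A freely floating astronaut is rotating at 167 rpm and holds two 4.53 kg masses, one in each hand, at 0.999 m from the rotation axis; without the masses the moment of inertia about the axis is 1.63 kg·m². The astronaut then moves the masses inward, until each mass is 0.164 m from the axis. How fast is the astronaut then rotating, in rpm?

Angular momentum about the spin axis is conserved since the torque about it is zero.
I₁ = 1.63 + 2(4.53)(0.999)² = 10.67 kg·m²; I₂ = 1.63 + 2(4.53)(0.164)² = 1.874 kg·m².
ω₂ = I₁ω₁ / I₂ = (10.67)(167 rpm) / (1.874) = 951.2 rpm.

ω₂ ≈ 951 rpm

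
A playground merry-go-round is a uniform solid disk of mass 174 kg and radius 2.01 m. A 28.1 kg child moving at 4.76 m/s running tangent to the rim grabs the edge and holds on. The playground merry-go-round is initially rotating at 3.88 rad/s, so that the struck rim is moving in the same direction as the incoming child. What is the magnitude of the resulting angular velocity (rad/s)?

The axle reaction passes through the axle and exerts no torque about it; angular momentum about the axle is conserved through the impact.
I_p = ½(174)(2.01)² = 351.5 kg·m². Taking the sense of the child's angular momentum as positive, L_{child} = m v R = (28.1)(4.76)(2.01) = 268.8 kg·m²/s.
L_i = +I_p ω_p + m v R = +(351.5)(3.88) + 268.8 = 1633 kg·m²/s.
After sticking, I_f = I_p + m R² = 351.5 + (28.1)(2.01)² = 465.0 kg·m².
ω_f = L_i / I_f = 1633 / 465.0 = 3.511 rad/s.

|ω_f| ≈ 3.51 rad/s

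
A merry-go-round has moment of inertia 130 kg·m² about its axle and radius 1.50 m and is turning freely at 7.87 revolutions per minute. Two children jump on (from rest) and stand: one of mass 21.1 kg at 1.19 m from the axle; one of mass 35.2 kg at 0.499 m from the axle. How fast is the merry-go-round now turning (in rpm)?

ω_f ≈ 6.07 rpm

The added mass arrives with no angular momentum about the axle, and any external torque about the axle is negligible, so the system's angular momentum is conserved.
Added inertia Σmr² = (21.1)(1.19)² + (35.2)(0.499)² = 38.64 kg·m²; I_f = 130.0 + 38.64 = 168.6 kg·m².
ω_f = I_p ω_i / I_f = (130.0)(7.87) / 168.6 = 6.067 rpm.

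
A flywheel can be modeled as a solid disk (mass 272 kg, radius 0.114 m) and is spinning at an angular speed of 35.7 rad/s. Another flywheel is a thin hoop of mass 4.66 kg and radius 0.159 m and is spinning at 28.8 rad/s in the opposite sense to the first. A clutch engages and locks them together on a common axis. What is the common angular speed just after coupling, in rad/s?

|ω_f| ≈ 31.7 rad/s

The coupling torques are internal; angular momentum about the shared axis is conserved.
Moments of inertia: I_A = ½(272)(0.114)² = 1.767 kg·m²; I_B = (4.66)(0.159)² = 0.1178 kg·m².
Taking A's sense as positive: L = (1.767)(35.7) − (0.1178)(28.8) = 59.71 kg·m²·rad/s.
Combined I = 1.767 + 0.1178 = 1.885 kg·m².
ω_f = L / I = 59.71 / 1.885 = 31.67 rad/s.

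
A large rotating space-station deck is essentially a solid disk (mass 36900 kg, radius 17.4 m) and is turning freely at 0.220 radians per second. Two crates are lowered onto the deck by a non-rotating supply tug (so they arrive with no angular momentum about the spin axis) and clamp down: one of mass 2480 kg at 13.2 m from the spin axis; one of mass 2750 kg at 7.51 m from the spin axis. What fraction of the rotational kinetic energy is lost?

fraction ≈ 0.0951

No external torque acts about the spin axis; L_before = L_after.
I_p = ½(36900)(17.4)² = 5.586e+06 kg·m².
Added inertia Σmr² = (2480)(13.2)² + (2750)(7.51)² = 5.872e+05 kg·m²; I_f = 5.586e+06 + 5.872e+05 = 6.173e+06 kg·m².
ω_f = I_p ω_i / I_f = (5.586e+06)(0.220) / 6.173e+06 = 0.1991 rad/s.
KE_i = ½(5.586e+06)(0.2200 rad/s)² = 1.352e+05 J; KE_f = ½(6.173e+06)(0.1991)² = 1.223e+05 J.
Fraction lost = 0.09512.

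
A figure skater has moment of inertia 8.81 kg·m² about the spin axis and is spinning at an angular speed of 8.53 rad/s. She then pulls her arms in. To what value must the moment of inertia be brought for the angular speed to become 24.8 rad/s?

I₂ ≈ 3.03 kg·m²

With no external torque about the axis, L is conserved: I₁ω₁ = I₂ω₂.
I₂ = I₁ω₁ / ω₂ = (8.81)(8.53) / (24.8) = 3.030 kg·m².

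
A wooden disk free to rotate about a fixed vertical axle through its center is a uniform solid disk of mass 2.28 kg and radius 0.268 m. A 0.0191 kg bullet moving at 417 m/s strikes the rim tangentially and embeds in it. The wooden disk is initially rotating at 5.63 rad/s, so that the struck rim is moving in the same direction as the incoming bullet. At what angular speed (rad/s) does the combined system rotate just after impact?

About the axle the impulsive forces during the collision are internal, so angular momentum about that axis is conserved.
I_p = ½(2.28)(0.268)² = 0.08188 kg·m². Taking the sense of the bullet's angular momentum as positive, L_{bullet} = m v R = (0.0191)(417)(0.268) = 2.135 kg·m²/s.
L_i = +I_p ω_p + m v R = +(0.08188)(5.63) + 2.135 = 2.596 kg·m²/s.
After sticking, I_f = I_p + m R² = 0.08188 + (0.0191)(0.268)² = 0.08325 kg·m².
ω_f = L_i / I_f = 2.596 / 0.08325 = 31.18 rad/s.

|ω_f| ≈ 31.2 rad/s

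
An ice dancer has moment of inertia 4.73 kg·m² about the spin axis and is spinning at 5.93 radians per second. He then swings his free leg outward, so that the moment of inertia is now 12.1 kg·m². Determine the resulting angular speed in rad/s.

No external torque acts about the spin axis, so angular momentum is conserved.
ω₂ = I₁ω₁ / I₂ = (4.730)(5.93 rad/s) / (12.10) = 2.318 rad/s.

ω₂ ≈ 2.32 rad/s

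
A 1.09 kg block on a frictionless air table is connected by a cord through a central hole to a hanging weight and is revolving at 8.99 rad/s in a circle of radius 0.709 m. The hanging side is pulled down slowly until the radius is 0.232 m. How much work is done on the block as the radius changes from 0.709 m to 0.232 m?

W ≈ 185 J

The constraining force is radial, so m r² ω about the center is conserved.
ω₂ = ω₁ (r₁/r₂)² = (8.99)(0.709/0.232)² = 83.96 rad/s.
W = ΔKE = ½m(v₂² − v₁²) = 184.6 J.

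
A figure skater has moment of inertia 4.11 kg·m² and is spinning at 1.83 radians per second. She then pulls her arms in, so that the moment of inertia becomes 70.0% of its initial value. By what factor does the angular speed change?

ω₂/ω₁ ≈ 1.43

No external torque acts about the spin axis, so angular momentum is conserved.
I₂ = 0.700 × 4.11 = 2.877 kg·m².
ω₂/ω₁ = I₁/I₂ = 4.110 / 2.877 = 1.429.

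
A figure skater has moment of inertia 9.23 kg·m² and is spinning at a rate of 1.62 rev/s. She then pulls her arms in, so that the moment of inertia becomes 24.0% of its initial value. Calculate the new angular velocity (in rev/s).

ω₂ ≈ 6.75 rev/s

No external torque acts about the spin axis, so angular momentum is conserved.
I₂ = 0.240 × 9.23 = 2.215 kg·m².
ω₂ = I₁ω₁ / I₂ = (9.230)(1.62 rev/s) / (2.215) = 6.750 rev/s.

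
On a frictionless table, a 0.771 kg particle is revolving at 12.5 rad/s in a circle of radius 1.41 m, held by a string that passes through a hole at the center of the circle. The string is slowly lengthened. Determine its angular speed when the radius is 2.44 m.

No torque about the axis ⇒ m r₁² ω₁ = m r₂² ω₂.
ω₂ = ω₁ (r₁/r₂)² = (12.5)(1.41/2.44)² = 4.174 rad/s.

ω₂ ≈ 4.17 rad/s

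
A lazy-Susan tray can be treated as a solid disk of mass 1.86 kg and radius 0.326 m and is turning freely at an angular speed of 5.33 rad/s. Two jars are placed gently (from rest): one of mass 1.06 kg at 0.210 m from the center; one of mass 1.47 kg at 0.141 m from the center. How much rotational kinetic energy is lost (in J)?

energy lost ≈ 0.610 J

No external torque acts about the center; L_before = L_after.
I_p = ½(1.86)(0.326)² = 0.09884 kg·m².
Added inertia Σmr² = (1.06)(0.210)² + (1.47)(0.141)² = 0.07597 kg·m²; I_f = 0.09884 + 0.07597 = 0.1748 kg·m².
ω_f = I_p ω_i / I_f = (0.09884)(5.33) / 0.1748 = 3.014 rad/s.
KE_i = ½(0.09884)(5.330 rad/s)² = 1.404 J; KE_f = ½(0.1748)(3.014)² = 0.7938 J.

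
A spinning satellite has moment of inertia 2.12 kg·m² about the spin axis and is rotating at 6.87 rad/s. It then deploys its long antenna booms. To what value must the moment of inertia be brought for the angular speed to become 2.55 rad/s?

I₂ ≈ 5.71 kg·m²

Angular momentum about the spin axis is conserved since the torque about it is zero.
I₂ = I₁ω₁ / ω₂ = (2.12)(6.87) / (2.55) = 5.712 kg·m².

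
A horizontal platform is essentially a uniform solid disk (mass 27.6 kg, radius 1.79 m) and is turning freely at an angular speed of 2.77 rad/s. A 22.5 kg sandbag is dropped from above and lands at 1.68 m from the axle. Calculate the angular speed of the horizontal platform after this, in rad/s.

The added mass arrives with no angular momentum about the axle, and any external torque about the axle is negligible, so the system's angular momentum is conserved.
I_p = ½(27.6)(1.79)² = 44.22 kg·m².
Added inertia Σmr² = (22.5)(1.68)² = 63.50 kg·m²; I_f = 44.22 + 63.50 = 107.7 kg·m².
ω_f = I_p ω_i / I_f = (44.22)(2.77) / 107.7 = 1.137 rad/s.

ω_f ≈ 1.14 rad/s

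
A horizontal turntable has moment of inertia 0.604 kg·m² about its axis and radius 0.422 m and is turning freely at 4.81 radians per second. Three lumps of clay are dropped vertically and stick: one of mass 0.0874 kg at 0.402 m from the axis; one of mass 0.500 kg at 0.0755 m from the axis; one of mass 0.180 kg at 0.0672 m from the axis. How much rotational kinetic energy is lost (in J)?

No external torque acts about the axis; L_before = L_after.
Added inertia Σmr² = (0.0874)(0.402)² + (0.500)(0.0755)² + (0.180)(0.0672)² = 0.01779 kg·m²; I_f = 0.6040 + 0.01779 = 0.6218 kg·m².
ω_f = I_p ω_i / I_f = (0.6040)(4.81) / 0.6218 = 4.672 rad/s.
KE_i = ½(0.6040)(4.810 rad/s)² = 6.987 J; KE_f = ½(0.6218)(4.672)² = 6.787 J.

energy lost ≈ 0.200 J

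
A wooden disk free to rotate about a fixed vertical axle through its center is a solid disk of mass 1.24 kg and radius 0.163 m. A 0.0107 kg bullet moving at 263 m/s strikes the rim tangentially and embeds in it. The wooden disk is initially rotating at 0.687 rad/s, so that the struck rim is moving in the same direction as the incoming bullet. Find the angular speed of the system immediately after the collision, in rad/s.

About the axle the impulsive forces during the collision are internal, so angular momentum about that axis is conserved.
I_p = ½(1.24)(0.163)² = 0.01647 kg·m². Taking the sense of the bullet's angular momentum as positive, L_{bullet} = m v R = (0.0107)(263)(0.163) = 0.4587 kg·m²/s.
L_i = +I_p ω_p + m v R = +(0.01647)(0.687) + 0.4587 = 0.4700 kg·m²/s.
After sticking, I_f = I_p + m R² = 0.01647 + (0.0107)(0.163)² = 0.01676 kg·m².
ω_f = L_i / I_f = 0.4700 / 0.01676 = 28.05 rad/s.

|ω_f| ≈ 28.0 rad/s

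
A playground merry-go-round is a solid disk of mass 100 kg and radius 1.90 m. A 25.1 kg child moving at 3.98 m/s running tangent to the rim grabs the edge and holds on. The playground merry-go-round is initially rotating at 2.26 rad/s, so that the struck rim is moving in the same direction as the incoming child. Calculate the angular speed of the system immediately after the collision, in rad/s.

|ω_f| ≈ 2.20 rad/s

The axle reaction passes through the axle and exerts no torque about it; angular momentum about the axle is conserved through the impact.
I_p = ½(100)(1.90)² = 180.5 kg·m². Taking the sense of the child's angular momentum as positive, L_{child} = m v R = (25.1)(3.98)(1.90) = 189.8 kg·m²/s.
L_i = +I_p ω_p + m v R = +(180.5)(2.26) + 189.8 = 597.7 kg·m²/s.
After sticking, I_f = I_p + m R² = 180.5 + (25.1)(1.90)² = 271.1 kg·m².
ω_f = L_i / I_f = 597.7 / 271.1 = 2.205 rad/s.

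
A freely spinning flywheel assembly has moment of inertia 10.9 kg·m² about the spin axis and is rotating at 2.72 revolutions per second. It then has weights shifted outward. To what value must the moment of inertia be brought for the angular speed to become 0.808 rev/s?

I₂ ≈ 36.7 kg·m²

No external torque acts about the spin axis, so angular momentum is conserved.
I₂ = I₁ω₁ / ω₂ = (10.9)(2.72) / (0.808) = 36.69 kg·m².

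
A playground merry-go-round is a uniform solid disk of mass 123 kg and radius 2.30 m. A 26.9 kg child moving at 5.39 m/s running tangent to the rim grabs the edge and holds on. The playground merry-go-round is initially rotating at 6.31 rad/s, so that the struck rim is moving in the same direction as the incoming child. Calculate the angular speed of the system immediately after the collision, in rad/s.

The axle reaction passes through the axle and exerts no torque about it; angular momentum about the axle is conserved through the impact.
I_p = ½(123)(2.30)² = 325.3 kg·m². Taking the sense of the child's angular momentum as positive, L_{child} = m v R = (26.9)(5.39)(2.30) = 333.5 kg·m²/s.
L_i = +I_p ω_p + m v R = +(325.3)(6.31) + 333.5 = 2386 kg·m²/s.
After sticking, I_f = I_p + m R² = 325.3 + (26.9)(2.30)² = 467.6 kg·m².
ω_f = L_i / I_f = 2386 / 467.6 = 5.103 rad/s.

|ω_f| ≈ 5.10 rad/s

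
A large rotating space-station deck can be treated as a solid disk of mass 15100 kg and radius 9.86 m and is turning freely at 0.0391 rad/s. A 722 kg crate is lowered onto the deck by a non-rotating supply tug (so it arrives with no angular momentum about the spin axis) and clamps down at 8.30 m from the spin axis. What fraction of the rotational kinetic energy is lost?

No external torque acts about the spin axis; L_before = L_after.
I_p = ½(15100)(9.86)² = 7.340e+05 kg·m².
Added inertia Σmr² = (722)(8.30)² = 49740 kg·m²; I_f = 7.340e+05 + 49740 = 7.837e+05 kg·m².
ω_f = I_p ω_i / I_f = (7.340e+05)(0.0391) / 7.837e+05 = 0.03662 rad/s.
KE_i = ½(7.340e+05)(0.03910 rad/s)² = 561.1 J; KE_f = ½(7.837e+05)(0.03662)² = 525.5 J.
Fraction lost = 0.06346.

fraction ≈ 0.0635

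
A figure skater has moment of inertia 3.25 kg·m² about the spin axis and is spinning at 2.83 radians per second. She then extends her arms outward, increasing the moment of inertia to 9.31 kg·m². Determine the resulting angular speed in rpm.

ω₂ ≈ 9.43 rpm

With no external torque about the axis, L is conserved: I₁ω₁ = I₂ω₂.
ω₂ = I₁ω₁ / I₂ = (3.250)(2.83 rad/s) / (9.310) = 0.9879 rad/s = 9.434 rpm.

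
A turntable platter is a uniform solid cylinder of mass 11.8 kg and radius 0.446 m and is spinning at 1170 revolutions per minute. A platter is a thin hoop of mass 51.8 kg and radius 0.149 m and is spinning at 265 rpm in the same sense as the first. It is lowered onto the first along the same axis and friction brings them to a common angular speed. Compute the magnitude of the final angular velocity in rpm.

No external torque acts about the common axis, so total angular momentum is conserved.
Moments of inertia: I_A = ½(11.8)(0.446)² = 1.174 kg·m²; I_B = (51.8)(0.149)² = 1.150 kg·m².
Taking A's sense as positive: L = (1.174)(1170) + (1.150)(265) = 1678 kg·m²·rpm.
Combined I = 1.174 + 1.150 = 2.324 kg·m².
ω_f = L / I = 1678 / 2.324 = 722.1 rpm.

|ω_f| ≈ 722 rpm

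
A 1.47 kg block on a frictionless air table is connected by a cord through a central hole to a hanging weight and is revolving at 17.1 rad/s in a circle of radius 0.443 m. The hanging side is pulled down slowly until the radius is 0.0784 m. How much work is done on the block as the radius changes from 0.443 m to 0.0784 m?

No torque about the axis ⇒ m r₁² ω₁ = m r₂² ω₂.
ω₂ = ω₁ (r₁/r₂)² = (17.1)(0.443/0.0784)² = 546.0 rad/s.
W = ΔKE = ½m(v₂² − v₁²) = 1304 J.

W ≈ 1300 J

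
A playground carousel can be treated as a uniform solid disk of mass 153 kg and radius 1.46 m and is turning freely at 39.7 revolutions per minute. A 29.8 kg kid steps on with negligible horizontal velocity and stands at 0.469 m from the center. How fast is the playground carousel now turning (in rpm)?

ω_f ≈ 38.2 rpm

No external torque acts about the center; L_before = L_after.
I_p = ½(153)(1.46)² = 163.1 kg·m².
Added inertia Σmr² = (29.8)(0.469)² = 6.555 kg·m²; I_f = 163.1 + 6.555 = 169.6 kg·m².
ω_f = I_p ω_i / I_f = (163.1)(39.7) / 169.6 = 38.17 rpm.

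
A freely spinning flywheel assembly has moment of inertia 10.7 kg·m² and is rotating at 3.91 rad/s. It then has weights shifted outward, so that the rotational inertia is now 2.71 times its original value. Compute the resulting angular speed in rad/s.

No external torque acts about the spin axis, so angular momentum is conserved.
I₂ = 2.71 × 10.7 = 29.00 kg·m².
ω₂ = I₁ω₁ / I₂ = (10.70)(3.91 rad/s) / (29.00) = 1.443 rad/s.

ω₂ ≈ 1.44 rad/s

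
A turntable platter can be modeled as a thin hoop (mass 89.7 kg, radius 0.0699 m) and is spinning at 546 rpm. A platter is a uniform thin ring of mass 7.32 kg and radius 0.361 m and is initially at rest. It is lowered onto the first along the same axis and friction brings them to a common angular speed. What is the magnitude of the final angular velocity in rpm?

The coupling torques are internal; angular momentum about the shared axis is conserved.
Moments of inertia: I_A = (89.7)(0.0699)² = 0.4383 kg·m²; I_B = (7.32)(0.361)² = 0.9539 kg·m².
Taking A's sense as positive: L = (0.4383)(546) = 239.3 kg·m²·rpm.
Combined I = 0.4383 + 0.9539 = 1.392 kg·m².
ω_f = L / I = 239.3 / 1.392 = 171.9 rpm.

|ω_f| ≈ 172 rpm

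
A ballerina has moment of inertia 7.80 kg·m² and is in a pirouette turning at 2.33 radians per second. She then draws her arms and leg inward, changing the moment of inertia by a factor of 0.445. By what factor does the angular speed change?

ω₂/ω₁ ≈ 2.25

No external torque acts about the spin axis, so angular momentum is conserved.
I₂ = 0.445 × 7.80 = 3.471 kg·m².
ω₂/ω₁ = I₁/I₂ = 7.800 / 3.471 = 2.247.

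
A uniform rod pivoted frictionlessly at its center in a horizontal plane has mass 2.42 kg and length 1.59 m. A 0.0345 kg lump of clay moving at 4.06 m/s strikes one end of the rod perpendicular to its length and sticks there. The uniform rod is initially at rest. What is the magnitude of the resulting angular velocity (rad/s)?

The axle reaction passes through the pivot and exerts no torque about it; angular momentum about the pivot is conserved through the impact.
I_p = (1/12)(2.42)(1.59)² = 0.5098 kg·m². Taking the sense of the lump of clay's angular momentum as positive, L_{lump} = m v R = (0.0345)(4.06)(1.59/2) = 0.1114 kg·m²/s.
L_i = 0 + 0.1114 = 0.1114 kg·m²/s.
After sticking, I_f = I_p + m R² = 0.5098 + (0.0345)(1.59/2)² = 0.5316 kg·m².
ω_f = L_i / I_f = 0.1114 / 0.5316 = 0.2095 rad/s.

|ω_f| ≈ 0.209 rad/s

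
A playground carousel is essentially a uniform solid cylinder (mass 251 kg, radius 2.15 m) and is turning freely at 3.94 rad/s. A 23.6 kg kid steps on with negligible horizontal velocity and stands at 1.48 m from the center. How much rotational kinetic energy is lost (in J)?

energy lost ≈ 368 J

No external torque acts about the center; L_before = L_after.
I_p = ½(251)(2.15)² = 580.1 kg·m².
Added inertia Σmr² = (23.6)(1.48)² = 51.69 kg·m²; I_f = 580.1 + 51.69 = 631.8 kg·m².
ω_f = I_p ω_i / I_f = (580.1)(3.94) / 631.8 = 3.618 rad/s.
KE_i = ½(580.1)(3.940 rad/s)² = 4503 J; KE_f = ½(631.8)(3.618)² = 4134 J.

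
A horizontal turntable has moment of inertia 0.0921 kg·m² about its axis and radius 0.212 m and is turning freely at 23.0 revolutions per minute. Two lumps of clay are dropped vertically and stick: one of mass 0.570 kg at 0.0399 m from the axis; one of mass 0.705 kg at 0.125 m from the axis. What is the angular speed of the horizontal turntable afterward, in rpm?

ω_f ≈ 20.4 rpm

The added mass arrives with no angular momentum about the axis, and any external torque about the axis is negligible, so the system's angular momentum is conserved.
Added inertia Σmr² = (0.570)(0.0399)² + (0.705)(0.125)² = 0.01192 kg·m²; I_f = 0.09210 + 0.01192 = 0.1040 kg·m².
ω_f = I_p ω_i / I_f = (0.09210)(23.0) / 0.1040 = 20.36 rpm.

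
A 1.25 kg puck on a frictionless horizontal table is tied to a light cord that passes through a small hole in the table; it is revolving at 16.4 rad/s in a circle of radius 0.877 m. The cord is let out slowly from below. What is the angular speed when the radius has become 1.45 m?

No torque about the axis ⇒ m r₁² ω₁ = m r₂² ω₂.
ω₂ = ω₁ (r₁/r₂)² = (16.4)(0.877/1.45)² = 5.999 rad/s.

ω₂ ≈ 6.00 rad/s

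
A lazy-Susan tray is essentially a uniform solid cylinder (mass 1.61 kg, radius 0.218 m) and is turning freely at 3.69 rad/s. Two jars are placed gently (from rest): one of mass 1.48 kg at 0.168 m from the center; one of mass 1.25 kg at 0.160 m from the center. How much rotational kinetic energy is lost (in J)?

energy lost ≈ 0.172 J

The added mass arrives with no angular momentum about the center, and any external torque about the center is negligible, so the system's angular momentum is conserved.
I_p = ½(1.61)(0.218)² = 0.03826 kg·m².
Added inertia Σmr² = (1.48)(0.168)² + (1.25)(0.160)² = 0.07377 kg·m²; I_f = 0.03826 + 0.07377 = 0.1120 kg·m².
ω_f = I_p ω_i / I_f = (0.03826)(3.69) / 0.1120 = 1.260 rad/s.
KE_i = ½(0.03826)(3.690 rad/s)² = 0.2605 J; KE_f = ½(0.1120)(1.260)² = 0.08894 J.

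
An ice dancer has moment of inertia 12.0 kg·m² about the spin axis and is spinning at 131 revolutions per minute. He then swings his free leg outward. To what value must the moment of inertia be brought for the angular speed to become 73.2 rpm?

Angular momentum about the spin axis is conserved since the torque about it is zero.
I₂ = I₁ω₁ / ω₂ = (12.0)(131) / (73.2) = 21.48 kg·m².

I₂ ≈ 21.5 kg·m²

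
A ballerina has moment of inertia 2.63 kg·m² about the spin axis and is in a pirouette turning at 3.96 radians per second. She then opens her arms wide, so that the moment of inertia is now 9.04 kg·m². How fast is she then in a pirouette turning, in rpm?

ω₂ ≈ 11.0 rpm

No external torque acts about the spin axis, so angular momentum is conserved.
ω₂ = I₁ω₁ / I₂ = (2.630)(3.96 rad/s) / (9.040) = 1.152 rad/s = 11.00 rpm.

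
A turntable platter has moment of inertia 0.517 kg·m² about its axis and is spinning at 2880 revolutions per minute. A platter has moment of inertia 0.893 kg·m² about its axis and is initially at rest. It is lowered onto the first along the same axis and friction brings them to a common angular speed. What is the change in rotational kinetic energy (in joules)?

ΔKE ≈ -14900 J

The coupling torques are internal; angular momentum about the shared axis is conserved.
Taking A's sense as positive: L = (0.5170)(2880) = 1489 kg·m²·rpm.
Combined I = 0.5170 + 0.8930 = 1.410 kg·m².
ω_f = L / I = 1489 / 1.410 = 1056 rpm.
KE_i = ½ΣIω² = 23510 J; KE_f = ½(1.410)(110.6)² = 8621 J.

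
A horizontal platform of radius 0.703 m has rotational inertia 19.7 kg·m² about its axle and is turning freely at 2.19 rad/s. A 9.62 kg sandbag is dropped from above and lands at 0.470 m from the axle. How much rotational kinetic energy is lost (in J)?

energy lost ≈ 4.60 J

No external torque acts about the axle; L_before = L_after.
Added inertia Σmr² = (9.62)(0.470)² = 2.125 kg·m²; I_f = 19.70 + 2.125 = 21.83 kg·m².
ω_f = I_p ω_i / I_f = (19.70)(2.19) / 21.83 = 1.977 rad/s.
KE_i = ½(19.70)(2.190 rad/s)² = 47.24 J; KE_f = ½(21.83)(1.977)² = 42.64 J.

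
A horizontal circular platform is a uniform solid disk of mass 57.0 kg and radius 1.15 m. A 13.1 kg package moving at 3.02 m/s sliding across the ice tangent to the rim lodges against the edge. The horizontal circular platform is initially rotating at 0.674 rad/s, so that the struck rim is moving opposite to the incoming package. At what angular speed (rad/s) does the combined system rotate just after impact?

|ω_f| ≈ 0.365 rad/s

About the central axle the impulsive forces during the collision are internal, so angular momentum about that axis is conserved.
I_p = ½(57.0)(1.15)² = 37.69 kg·m². Taking the sense of the package's angular momentum as positive, L_{package} = m v R = (13.1)(3.02)(1.15) = 45.50 kg·m²/s.
L_i = −I_p ω_p + m v R = −(37.69)(0.674) + 45.50 = 20.09 kg·m²/s.
After sticking, I_f = I_p + m R² = 37.69 + (13.1)(1.15)² = 55.02 kg·m².
ω_f = L_i / I_f = 20.09 / 55.02 = 0.3652 rad/s.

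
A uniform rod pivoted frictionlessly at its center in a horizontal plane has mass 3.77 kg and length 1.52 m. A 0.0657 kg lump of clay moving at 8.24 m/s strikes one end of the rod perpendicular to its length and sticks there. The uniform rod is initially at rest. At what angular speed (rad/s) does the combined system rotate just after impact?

The axle reaction passes through the pivot and exerts no torque about it; angular momentum about the pivot is conserved through the impact.
I_p = (1/12)(3.77)(1.52)² = 0.7259 kg·m². Taking the sense of the lump of clay's angular momentum as positive, L_{lump} = m v R = (0.0657)(8.24)(1.52/2) = 0.4114 kg·m²/s.
L_i = 0 + 0.4114 = 0.4114 kg·m²/s.
After sticking, I_f = I_p + m R² = 0.7259 + (0.0657)(1.52/2)² = 0.7638 kg·m².
ω_f = L_i / I_f = 0.4114 / 0.7638 = 0.5387 rad/s.

|ω_f| ≈ 0.539 rad/s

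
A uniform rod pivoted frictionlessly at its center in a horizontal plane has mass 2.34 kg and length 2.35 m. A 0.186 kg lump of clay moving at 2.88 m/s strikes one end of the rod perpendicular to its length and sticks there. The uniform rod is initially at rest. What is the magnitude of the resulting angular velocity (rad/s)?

About the pivot the impulsive forces during the collision are internal, so angular momentum about that axis is conserved.
I_p = (1/12)(2.34)(2.35)² = 1.077 kg·m². Taking the sense of the lump of clay's angular momentum as positive, L_{lump} = m v R = (0.186)(2.88)(2.35/2) = 0.6294 kg·m²/s.
L_i = 0 + 0.6294 = 0.6294 kg·m²/s.
After sticking, I_f = I_p + m R² = 1.077 + (0.186)(2.35/2)² = 1.334 kg·m².
ω_f = L_i / I_f = 0.6294 / 1.334 = 0.4719 rad/s.

|ω_f| ≈ 0.472 rad/s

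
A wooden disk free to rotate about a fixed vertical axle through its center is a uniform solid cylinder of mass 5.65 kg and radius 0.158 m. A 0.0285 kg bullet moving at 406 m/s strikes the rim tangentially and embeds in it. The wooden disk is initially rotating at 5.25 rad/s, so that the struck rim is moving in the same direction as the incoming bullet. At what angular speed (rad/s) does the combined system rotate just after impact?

|ω_f| ≈ 30.9 rad/s

The axle reaction passes through the axle and exerts no torque about it; angular momentum about the axle is conserved through the impact.
I_p = ½(5.65)(0.158)² = 0.07052 kg·m². Taking the sense of the bullet's angular momentum as positive, L_{bullet} = m v R = (0.0285)(406)(0.158) = 1.828 kg·m²/s.
L_i = +I_p ω_p + m v R = +(0.07052)(5.25) + 1.828 = 2.198 kg·m²/s.
After sticking, I_f = I_p + m R² = 0.07052 + (0.0285)(0.158)² = 0.07123 kg·m².
ω_f = L_i / I_f = 2.198 / 0.07123 = 30.86 rad/s.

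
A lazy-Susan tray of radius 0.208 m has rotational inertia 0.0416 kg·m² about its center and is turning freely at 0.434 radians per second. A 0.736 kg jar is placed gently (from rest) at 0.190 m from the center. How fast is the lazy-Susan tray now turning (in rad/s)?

ω_f ≈ 0.265 rad/s

The added mass arrives with no angular momentum about the center, and any external torque about the center is negligible, so the system's angular momentum is conserved.
Added inertia Σmr² = (0.736)(0.190)² = 0.02657 kg·m²; I_f = 0.04160 + 0.02657 = 0.06817 kg·m².
ω_f = I_p ω_i / I_f = (0.04160)(0.434) / 0.06817 = 0.2648 rad/s.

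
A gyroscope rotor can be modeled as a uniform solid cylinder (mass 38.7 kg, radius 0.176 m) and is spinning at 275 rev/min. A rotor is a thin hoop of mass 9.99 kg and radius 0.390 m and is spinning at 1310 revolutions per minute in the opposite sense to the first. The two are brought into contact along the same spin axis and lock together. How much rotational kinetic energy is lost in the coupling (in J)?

No external torque acts about the common axis, so total angular momentum is conserved.
Moments of inertia: I_A = ½(38.7)(0.176)² = 0.5994 kg·m²; I_B = (9.99)(0.390)² = 1.519 kg·m².
Taking A's sense as positive: L = (0.5994)(275) − (1.519)(1310) = -1826 kg·m²·rpm.
Combined I = 0.5994 + 1.519 = 2.119 kg·m².
ω_f = L / I = -1826 / 2.119 = -861.6 rpm.
KE_i = ½ΣIω² = 14550 J; KE_f = ½(2.119)(90.23)² = 8625 J.

ΔKE lost ≈ 5920 J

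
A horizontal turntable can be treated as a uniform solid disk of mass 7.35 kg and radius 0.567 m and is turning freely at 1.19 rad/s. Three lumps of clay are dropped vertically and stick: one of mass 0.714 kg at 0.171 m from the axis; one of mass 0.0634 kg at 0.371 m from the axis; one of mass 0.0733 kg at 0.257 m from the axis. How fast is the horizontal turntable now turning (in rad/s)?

ω_f ≈ 1.16 rad/s

The added mass arrives with no angular momentum about the axis, and any external torque about the axis is negligible, so the system's angular momentum is conserved.
I_p = ½(7.35)(0.567)² = 1.181 kg·m².
Added inertia Σmr² = (0.714)(0.171)² + (0.0634)(0.371)² + (0.0733)(0.257)² = 0.03445 kg·m²; I_f = 1.181 + 0.03445 = 1.216 kg·m².
ω_f = I_p ω_i / I_f = (1.181)(1.19) / 1.216 = 1.156 rad/s.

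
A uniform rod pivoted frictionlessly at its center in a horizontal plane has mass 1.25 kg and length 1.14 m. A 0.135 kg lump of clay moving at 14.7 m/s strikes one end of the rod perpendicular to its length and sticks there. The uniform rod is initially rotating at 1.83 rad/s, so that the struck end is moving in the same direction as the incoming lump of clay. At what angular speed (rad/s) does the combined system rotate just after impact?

|ω_f| ≈ 7.69 rad/s

The axle reaction passes through the pivot and exerts no torque about it; angular momentum about the pivot is conserved through the impact.
I_p = (1/12)(1.25)(1.14)² = 0.1354 kg·m². Taking the sense of the lump of clay's angular momentum as positive, L_{lump} = m v R = (0.135)(14.7)(1.14/2) = 1.131 kg·m²/s.
L_i = +I_p ω_p + m v R = +(0.1354)(1.83) + 1.131 = 1.379 kg·m²/s.
After sticking, I_f = I_p + m R² = 0.1354 + (0.135)(1.14/2)² = 0.1792 kg·m².
ω_f = L_i / I_f = 1.379 / 0.1792 = 7.693 rad/s.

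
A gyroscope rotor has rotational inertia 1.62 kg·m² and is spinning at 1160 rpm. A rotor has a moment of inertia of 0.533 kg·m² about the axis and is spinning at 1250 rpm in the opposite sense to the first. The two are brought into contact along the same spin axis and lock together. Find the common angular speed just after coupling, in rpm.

|ω_f| ≈ 563 rpm

No external torque acts about the common axis, so total angular momentum is conserved.
Taking A's sense as positive: L = (1.620)(1160) − (0.5330)(1250) = 1213 kg·m²·rpm.
Combined I = 1.620 + 0.5330 = 2.153 kg·m².
ω_f = L / I = 1213 / 2.153 = 563.4 rpm.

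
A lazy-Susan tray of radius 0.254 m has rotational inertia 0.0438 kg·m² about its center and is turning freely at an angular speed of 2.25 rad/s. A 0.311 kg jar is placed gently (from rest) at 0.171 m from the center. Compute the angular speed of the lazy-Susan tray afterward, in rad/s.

The added mass arrives with no angular momentum about the center, and any external torque about the center is negligible, so the system's angular momentum is conserved.
Added inertia Σmr² = (0.311)(0.171)² = 0.009094 kg·m²; I_f = 0.04380 + 0.009094 = 0.05289 kg·m².
ω_f = I_p ω_i / I_f = (0.04380)(2.25) / 0.05289 = 1.863 rad/s.

ω_f ≈ 1.86 rad/s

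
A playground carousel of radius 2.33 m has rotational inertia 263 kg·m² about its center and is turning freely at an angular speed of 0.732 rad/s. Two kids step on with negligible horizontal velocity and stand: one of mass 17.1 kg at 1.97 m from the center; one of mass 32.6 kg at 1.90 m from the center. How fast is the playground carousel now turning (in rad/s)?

The added mass arrives with no angular momentum about the center, and any external torque about the center is negligible, so the system's angular momentum is conserved.
Added inertia Σmr² = (17.1)(1.97)² + (32.6)(1.90)² = 184.0 kg·m²; I_f = 263.0 + 184.0 = 447.0 kg·m².
ω_f = I_p ω_i / I_f = (263.0)(0.732) / 447.0 = 0.4306 rad/s.

ω_f ≈ 0.431 rad/s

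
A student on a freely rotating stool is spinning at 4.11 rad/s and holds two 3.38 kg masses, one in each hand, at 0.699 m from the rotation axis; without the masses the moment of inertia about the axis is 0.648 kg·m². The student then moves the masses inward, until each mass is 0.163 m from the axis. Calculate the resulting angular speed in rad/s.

Angular momentum about the spin axis is conserved since the torque about it is zero.
I₁ = 0.648 + 2(3.38)(0.699)² = 3.951 kg·m²; I₂ = 0.648 + 2(3.38)(0.163)² = 0.8276 kg·m².
ω₂ = I₁ω₁ / I₂ = (3.951)(4.11 rad/s) / (0.8276) = 19.62 rad/s.

ω₂ ≈ 19.6 rad/s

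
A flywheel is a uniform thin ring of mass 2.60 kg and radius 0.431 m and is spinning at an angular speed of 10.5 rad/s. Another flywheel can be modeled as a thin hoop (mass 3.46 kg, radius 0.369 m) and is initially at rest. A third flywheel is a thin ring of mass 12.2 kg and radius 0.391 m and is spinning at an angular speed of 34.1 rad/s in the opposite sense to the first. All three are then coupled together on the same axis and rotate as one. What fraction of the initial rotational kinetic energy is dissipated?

The coupling torques are internal; angular momentum about the shared axis is conserved.
Moments of inertia: I_A = (2.60)(0.431)² = 0.4830 kg·m²; I_B = (3.46)(0.369)² = 0.4711 kg·m²; I_C = (12.2)(0.391)² = 1.865 kg·m².
Taking A's sense as positive: L = (0.4830)(10.5) − (1.865)(34.1) = -58.53 kg·m²·rad/s.
Combined I = 0.4830 + 0.4711 + 1.865 = 2.819 kg·m².
ω_f = L / I = -58.53 / 2.819 = -20.76 rad/s.
KE_i = ½ΣIω² = 1111 J; KE_f = ½(2.819)(20.76)² = 607.6 J.
Fraction dissipated = (KE_i − KE_f)/KE_i = 0.4531.

fraction ≈ 0.453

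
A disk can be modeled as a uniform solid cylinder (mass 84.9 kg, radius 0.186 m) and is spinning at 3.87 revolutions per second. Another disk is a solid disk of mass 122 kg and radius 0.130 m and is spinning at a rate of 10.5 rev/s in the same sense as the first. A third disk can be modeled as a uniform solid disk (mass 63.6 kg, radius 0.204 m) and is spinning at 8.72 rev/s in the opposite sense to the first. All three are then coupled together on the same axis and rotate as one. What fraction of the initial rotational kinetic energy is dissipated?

No external torque acts about the common axis, so total angular momentum is conserved.
Moments of inertia: I_A = ½(84.9)(0.186)² = 1.469 kg·m²; I_B = ½(122)(0.130)² = 1.031 kg·m²; I_C = ½(63.6)(0.204)² = 1.323 kg·m².
Taking A's sense as positive: L = (1.469)(3.87) + (1.031)(10.5) − (1.323)(8.72) = 4.968 kg·m²·rev/s.
Combined I = 1.469 + 1.031 + 1.323 = 3.823 kg·m².
ω_f = L / I = 4.968 / 3.823 = 1.300 rev/s.
KE_i = ½ΣIω² = 4664 J; KE_f = ½(3.823)(8.165)² = 127.4 J.
Fraction dissipated = (KE_i − KE_f)/KE_i = 0.9727.

fraction ≈ 0.973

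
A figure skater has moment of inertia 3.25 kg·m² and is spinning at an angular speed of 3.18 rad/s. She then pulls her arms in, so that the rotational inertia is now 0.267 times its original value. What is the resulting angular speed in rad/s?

Angular momentum about the spin axis is conserved since the torque about it is zero.
I₂ = 0.267 × 3.25 = 0.8678 kg·m².
ω₂ = I₁ω₁ / I₂ = (3.250)(3.18 rad/s) / (0.8678) = 11.91 rad/s.

ω₂ ≈ 11.9 rad/s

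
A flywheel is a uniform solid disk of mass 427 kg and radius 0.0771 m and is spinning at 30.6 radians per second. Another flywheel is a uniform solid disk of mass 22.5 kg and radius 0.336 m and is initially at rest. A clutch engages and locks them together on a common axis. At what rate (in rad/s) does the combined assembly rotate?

|ω_f| ≈ 15.3 rad/s

No external torque acts about the common axis, so total angular momentum is conserved.
Moments of inertia: I_A = ½(427)(0.0771)² = 1.269 kg·m²; I_B = ½(22.5)(0.336)² = 1.270 kg·m².
Taking A's sense as positive: L = (1.269)(30.6) = 38.84 kg·m²·rad/s.
Combined I = 1.269 + 1.270 = 2.539 kg·m².
ω_f = L / I = 38.84 / 2.539 = 15.29 rad/s.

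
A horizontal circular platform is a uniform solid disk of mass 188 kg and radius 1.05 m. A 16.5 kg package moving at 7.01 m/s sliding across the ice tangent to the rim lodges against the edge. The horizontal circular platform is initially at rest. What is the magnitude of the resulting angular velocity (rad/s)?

|ω_f| ≈ 0.997 rad/s

The axle reaction passes through the central axle and exerts no torque about it; angular momentum about the central axle is conserved through the impact.
I_p = ½(188)(1.05)² = 103.6 kg·m². Taking the sense of the package's angular momentum as positive, L_{package} = m v R = (16.5)(7.01)(1.05) = 121.4 kg·m²/s.
L_i = 0 + 121.4 = 121.4 kg·m²/s.
After sticking, I_f = I_p + m R² = 103.6 + (16.5)(1.05)² = 121.8 kg·m².
ω_f = L_i / I_f = 121.4 / 121.8 = 0.9969 rad/s.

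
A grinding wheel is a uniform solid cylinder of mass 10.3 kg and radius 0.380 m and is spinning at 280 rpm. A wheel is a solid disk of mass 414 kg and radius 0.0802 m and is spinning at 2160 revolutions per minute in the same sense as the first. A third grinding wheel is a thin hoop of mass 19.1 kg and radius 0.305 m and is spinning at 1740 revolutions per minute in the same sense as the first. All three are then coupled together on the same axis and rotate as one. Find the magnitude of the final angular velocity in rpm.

|ω_f| ≈ 1600 rpm

The coupling torques are internal; angular momentum about the shared axis is conserved.
Moments of inertia: I_A = ½(10.3)(0.380)² = 0.7437 kg·m²; I_B = ½(414)(0.0802)² = 1.331 kg·m²; I_C = (19.1)(0.305)² = 1.777 kg·m².
Taking A's sense as positive: L = (0.7437)(280) + (1.331)(2160) + (1.777)(1740) = 6176 kg·m²·rpm.
Combined I = 0.7437 + 1.331 + 1.777 = 3.852 kg·m².
ω_f = L / I = 6176 / 3.852 = 1603 rpm.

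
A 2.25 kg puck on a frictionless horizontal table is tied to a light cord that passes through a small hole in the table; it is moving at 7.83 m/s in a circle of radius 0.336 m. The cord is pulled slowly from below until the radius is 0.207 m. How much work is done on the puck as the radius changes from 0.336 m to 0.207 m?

The only horizontal force on the mass is along the cord (radial), so it exerts no torque about the hole and angular momentum m v r is conserved.
v₂ = v₁ r₁ / r₂ = (7.83)(0.336) / (0.207) = 12.71 m/s.
W = ΔKE = ½m(v₂² − v₁²) = 112.8 J.

W ≈ 113 J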